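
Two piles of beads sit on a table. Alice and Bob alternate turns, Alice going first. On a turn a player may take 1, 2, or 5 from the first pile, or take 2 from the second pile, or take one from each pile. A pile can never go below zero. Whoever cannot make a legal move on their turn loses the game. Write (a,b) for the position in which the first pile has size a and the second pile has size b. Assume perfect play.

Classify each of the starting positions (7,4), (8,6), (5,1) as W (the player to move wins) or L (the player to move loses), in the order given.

Build the W/L table. Terminal = L. A non-terminal position is W if it has a move to some L; otherwise it is L.
No move ever increases a pile, so every position that can arise here has a ≤ 8 and b ≤ 6; it is enough to label the cells with 0 ≤ a ≤ 8 and 0 ≤ b ≤ 6.
Every move lowers a or b (never raises either), so fill the grid row by row in increasing a, and left to right within a row: each cell's successors are then already labelled.
      b=0  b=1  b=2  b=3  b=4  b=5  b=6
a=0:    L    L    W    W    L    L    W
a=1:    W    W    W    L    W    W    W
a=2:    W    W    L    W    W    W    L
a=3:    L    L    W    W    L    L    W
a=4:    W    W    W    L    W    W    W
a=5:    W    W    L    W    W    W    L
a=6:    L    L    W    W    L    L    W
a=7:    W    W    W    L    W    W    W
a=8:    W    W    L    W    W    W    L
Cells with no legal move (terminal, hence L): (0,0), (0,1).
The remaining L cells, each justified by listing all of its moves:
(0,4): L (sole option (0,2)(W) is W)
(0,5): L (sole option (0,3)(W) is W)
(1,3): L (options (0,3)(W), (1,1)(W), (0,2)(W) are all W)
(2,2): L (options (1,2)(W), (0,2)(W), (2,0)(W), (1,1)(W) are all W)
(2,6): L (options (1,6)(W), (0,6)(W), (2,4)(W), (1,5)(W) are all W)
(3,0): L (options (2,0)(W), (1,0)(W) are all W)
(3,1): L (options (2,1)(W), (1,1)(W), (2,0)(W) are all W)
(3,4): L (options (2,4)(W), (1,4)(W), (3,2)(W), (2,3)(W) are all W)
(3,5): L (options (2,5)(W), (1,5)(W), (3,3)(W), (2,4)(W) are all W)
(4,3): L (options (3,3)(W), (2,3)(W), (4,1)(W), (3,2)(W) are all W)
(5,2): L (options (4,2)(W), (3,2)(W), (0,2)(W), (5,0)(W), (4,1)(W) are all W)
(5,6): L (options (4,6)(W), (3,6)(W), (0,6)(W), (5,4)(W), (4,5)(W) are all W)
(6,0): L (options (5,0)(W), (4,0)(W), (1,0)(W) are all W)
(6,1): L (options (5,1)(W), (4,1)(W), (1,1)(W), (5,0)(W) are all W)
(6,4): L (options (5,4)(W), (4,4)(W), (1,4)(W), (6,2)(W), (5,3)(W) are all W)
(6,5): L (options (5,5)(W), (4,5)(W), (1,5)(W), (6,3)(W), (5,4)(W) are all W)
(7,3): L (options (6,3)(W), (5,3)(W), (2,3)(W), (7,1)(W), (6,2)(W) are all W)
(8,2): L (options (7,2)(W), (6,2)(W), (3,2)(W), (8,0)(W), (7,1)(W) are all W)
(8,6): L (options (7,6)(W), (6,6)(W), (3,6)(W), (8,4)(W), (7,5)(W) are all W)
Every other cell has at least one move into one of the L cells above, so it is W.
(7,4): the move to (6,4) reaches an L cell, so W
(8,6): one of the L cells justified above, so L
(5,1): the move to (3,1) reaches an L cell, so W

(7,4): W, (8,6): L, (5,1): W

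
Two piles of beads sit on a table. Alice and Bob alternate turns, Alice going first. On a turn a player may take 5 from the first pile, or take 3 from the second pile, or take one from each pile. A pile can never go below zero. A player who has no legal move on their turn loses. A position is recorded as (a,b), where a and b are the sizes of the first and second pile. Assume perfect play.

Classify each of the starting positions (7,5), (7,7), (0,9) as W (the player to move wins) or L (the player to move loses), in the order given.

(7,5): L, (7,7): L, (0,9): W

Classify positions by backward induction: terminal positions (no move available) are L. From any other position, the mover wins iff some move reaches an L.
No move ever increases a pile, so every position that can arise here has a ≤ 7 and b ≤ 9; it is enough to label the cells with 0 ≤ a ≤ 7 and 0 ≤ b ≤ 9.
Every move lowers a or b (never raises either), so fill the grid row by row in increasing a, and left to right within a row: each cell's successors are then already labelled.
      b=0  b=1  b=2  b=3  b=4  b=5  b=6  b=7  b=8  b=9
a=0:    L    L    L    W    W    W    L    L    L    W
a=1:    L    W    W    W    L    L    L    W    W    W
a=2:    L    W    L    W    L    W    W    W    L    L
a=3:    L    W    L    W    L    W    L    W    L    W
a=4:    L    W    L    W    L    W    L    W    L    W
a=5:    W    W    W    W    L    W    W    W    W    W
a=6:    W    L    L    L    W    W    W    L    L    L
a=7:    W    L    W    W    W    L    L    L    W    W
Cells with no legal move (terminal, hence L): (0,0), (0,1), (0,2), (1,0), (2,0), (3,0), (4,0).
The remaining L cells, each justified by listing all of its moves:
(0,6): only reaches (0,3)(W), which is W → L
(0,7): only reaches (0,4)(W), which is W → L
(0,8): only reaches (0,5)(W), which is W → L
(1,4): only reaches (1,1)(W), (0,3)(W), all W → L
(1,5): only reaches (1,2)(W), (0,4)(W), all W → L
(1,6): only reaches (1,3)(W), (0,5)(W), all W → L
(2,2): only reaches (1,1)(W), which is W → L
(2,4): only reaches (2,1)(W), (1,3)(W), all W → L
(2,8): only reaches (2,5)(W), (1,7)(W), all W → L
(2,9): only reaches (2,6)(W), (1,8)(W), all W → L
(3,2): only reaches (2,1)(W), which is W → L
(3,4): only reaches (3,1)(W), (2,3)(W), all W → L
(3,6): only reaches (3,3)(W), (2,5)(W), all W → L
(3,8): only reaches (3,5)(W), (2,7)(W), all W → L
(4,2): only reaches (3,1)(W), which is W → L
(4,4): only reaches (4,1)(W), (3,3)(W), all W → L
(4,6): only reaches (4,3)(W), (3,5)(W), all W → L
(4,8): only reaches (4,5)(W), (3,7)(W), all W → L
(5,4): only reaches (0,4)(W), (5,1)(W), (4,3)(W), all W → L
(6,1): only reaches (1,1)(W), (5,0)(W), all W → L
(6,2): only reaches (1,2)(W), (5,1)(W), all W → L
(6,3): only reaches (1,3)(W), (6,0)(W), (5,2)(W), all W → L
(6,7): only reaches (1,7)(W), (6,4)(W), (5,6)(W), all W → L
(6,8): only reaches (1,8)(W), (6,5)(W), (5,7)(W), all W → L
(6,9): only reaches (1,9)(W), (6,6)(W), (5,8)(W), all W → L
(7,1): only reaches (2,1)(W), (6,0)(W), all W → L
(7,5): only reaches (2,5)(W), (7,2)(W), (6,4)(W), all W → L
(7,6): only reaches (2,6)(W), (7,3)(W), (6,5)(W), all W → L
(7,7): only reaches (2,7)(W), (7,4)(W), (6,6)(W), all W → L
Every other cell has at least one move into one of the L cells above, so it is W.
(7,5): one of the L cells justified above, so L
(7,7): one of the L cells justified above, so L
(0,9): the move to (0,6) reaches an L cell, so W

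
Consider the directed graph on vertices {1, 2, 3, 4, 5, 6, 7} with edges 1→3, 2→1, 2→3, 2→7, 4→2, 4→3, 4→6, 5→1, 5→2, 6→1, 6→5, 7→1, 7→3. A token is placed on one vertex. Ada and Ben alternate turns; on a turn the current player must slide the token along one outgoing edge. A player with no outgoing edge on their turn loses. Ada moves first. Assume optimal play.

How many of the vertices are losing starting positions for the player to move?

Classify positions by backward induction: terminal positions (no move available) are L. From any other position, the mover wins iff some move reaches an L.
Every edge goes from a vertex to one that appears earlier in the order 3, 1, 7, 2, 5, 6, 4, so processing vertices in that order labels each vertex after all of its successors.
3: no outgoing edge → L
1: W (go to 3, an L position)
7: W (go to 3, an L position)
2: W (go to 3, an L position)
5: L (options 2(W), 1(W) are all W)
6: W (go to 5, an L position)
4: W (go to 3, an L position)
The L vertices are 3, 5; that is 2 in all.

2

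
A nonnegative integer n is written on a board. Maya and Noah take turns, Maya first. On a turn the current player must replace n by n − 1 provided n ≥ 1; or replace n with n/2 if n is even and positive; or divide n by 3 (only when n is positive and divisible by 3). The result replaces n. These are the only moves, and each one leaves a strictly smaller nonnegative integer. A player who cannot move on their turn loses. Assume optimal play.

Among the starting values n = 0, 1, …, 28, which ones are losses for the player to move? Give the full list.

0, 2, 5, 7, 9, 11, 13, 16, 19, 23, 25, 28

Use the standard recursion: the mover loses at a terminal position; elsewhere, the mover wins exactly when some move hands the opponent an L position.
n=0: no move → L
n=1: W (go to 0, an L position)
n=2: L (sole option 1(W) is W)
n=3: W (go to 2, an L position)
n=4: W (go to 2, an L position)
n=5: L (sole option 4(W) is W)
n=6: W (go to 2, an L position)
n=7: L (sole option 6(W) is W)
n=8: W (go to 7, an L position)
n=9: L (options 3(W), 8(W) are all W)
n=10: W (go to 5, an L position)
n=11: L (sole option 10(W) is W)
n=12: W (go to 11, an L position)
n=13: L (sole option 12(W) is W)
n=14: W (go to 7, an L position)
n=15: W (go to 5, an L position)
n=16: L (options 8(W), 15(W) are all W)
n=17: W (go to 16, an L position)
n=18: W (go to 9, an L position)
n=19: L (sole option 18(W) is W)
n=20: W (go to 19, an L position)
n=21: W (go to 7, an L position)
n=22: W (go to 11, an L position)
n=23: L (sole option 22(W) is W)
n=24: W (go to 23, an L position)
n=25: L (sole option 24(W) is W)
n=26: W (go to 13, an L position)
n=27: W (go to 9, an L position)
n=28: L (options 14(W), 27(W) are all W)
The losing starting values of n are exactly the entries labelled L in this table (12 of them).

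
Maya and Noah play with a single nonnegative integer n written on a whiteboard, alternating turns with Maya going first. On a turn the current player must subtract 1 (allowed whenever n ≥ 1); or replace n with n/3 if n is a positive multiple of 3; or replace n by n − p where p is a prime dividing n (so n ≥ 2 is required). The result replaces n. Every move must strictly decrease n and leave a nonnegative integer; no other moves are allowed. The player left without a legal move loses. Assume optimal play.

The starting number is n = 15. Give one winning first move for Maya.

Classify positions by backward induction: terminal positions (no move available) are L. From any other position, the mover wins iff some move reaches an L.
n=0: no move → L
n=1: W (go to 0, an L position)
n=2: W (go to 0, an L position)
n=3: W (go to 0, an L position)
n=4: L (options 2(W), 3(W) are all W)
n=5: W (go to 0, an L position)
n=6: W (go to 4, an L position)
n=7: W (go to 0, an L position)
n=8: L (options 6(W), 7(W) are all W)
n=9: W (go to 8, an L position)
n=10: W (go to 8, an L position)
n=11: W (go to 0, an L position)
n=12: W (go to 4, an L position)
n=13: W (go to 0, an L position)
n=14: L (options 7(W), 12(W), 13(W) are all W)
n=15: W (go to 14, an L position)
From 15, the L positions reachable in one move are: 14.

Move to 14.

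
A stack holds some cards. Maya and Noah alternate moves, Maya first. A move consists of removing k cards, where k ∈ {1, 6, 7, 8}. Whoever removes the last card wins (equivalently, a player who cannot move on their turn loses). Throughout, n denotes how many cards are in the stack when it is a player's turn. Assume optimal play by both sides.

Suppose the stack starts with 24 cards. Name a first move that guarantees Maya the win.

Remove 7, leaving 17.

Use the standard recursion: the mover loses at a terminal position; elsewhere, the mover wins exactly when some move hands the opponent an L position.
n=0: no move → L
n=1: can move to 0, which is L ⇒ W
n=2: the only move is to 1(W), a W ⇒ L
n=3: can move to 2, which is L ⇒ W
n=4: the only move is to 3(W), a W ⇒ L
n=5: can move to 4, which is L ⇒ W
n=6: can move to 0, which is L ⇒ W
n=7: can move to 0, which is L ⇒ W
n=8: can move to 2, which is L ⇒ W
n=9: can move to 2, which is L ⇒ W
n=10: can move to 4, which is L ⇒ W
n=11: can move to 4, which is L ⇒ W
n=12: can move to 4, which is L ⇒ W
n=13: moves to 12(W), 7(W), 6(W), 5(W); every one is W ⇒ L
n=14: can move to 13, which is L ⇒ W
n=15: moves to 14(W), 9(W), 8(W), 7(W); every one is W ⇒ L
n=16: can move to 15, which is L ⇒ W
n=17: moves to 16(W), 11(W), 10(W), 9(W); every one is W ⇒ L
n=18: can move to 17, which is L ⇒ W
n=19: can move to 13, which is L ⇒ W
n=20: can move to 13, which is L ⇒ W
n=21: can move to 15, which is L ⇒ W
n=22: can move to 15, which is L ⇒ W
n=23: can move to 17, which is L ⇒ W
n=24: can move to 17, which is L ⇒ W
From 24, the L positions reachable in one move are: 17.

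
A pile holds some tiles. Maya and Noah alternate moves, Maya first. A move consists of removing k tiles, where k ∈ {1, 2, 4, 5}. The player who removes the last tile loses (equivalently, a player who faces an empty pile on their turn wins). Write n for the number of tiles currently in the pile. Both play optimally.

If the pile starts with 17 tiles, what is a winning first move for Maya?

Remove 1, leaving 16.

Use the standard recursion: the mover wins at a terminal position; elsewhere, the mover wins exactly when some move hands the opponent an L position.
n=0: no move; the opponent has just taken the last tile and therefore loses → W
n=1: L (sole option 0(W) is W)
n=2: W (go to 1, an L position)
n=3: W (go to 1, an L position)
n=4: L (options 3(W), 2(W), 0(W) are all W)
n=5: W (go to 4, an L position)
n=6: W (go to 4, an L position)
n=7: L (options 6(W), 5(W), 3(W), 2(W) are all W)
n=8: W (go to 7, an L position)
n=9: W (go to 7, an L position)
n=10: L (options 9(W), 8(W), 6(W), 5(W) are all W)
n=11: W (go to 10, an L position)
n=12: W (go to 10, an L position)
n=13: L (options 12(W), 11(W), 9(W), 8(W) are all W)
n=14: W (go to 13, an L position)
n=15: W (go to 13, an L position)
n=16: L (options 15(W), 14(W), 12(W), 11(W) are all W)
n=17: W (go to 16, an L position)
From 17, the L positions reachable in one move are: 16, 13. Any move reaching one of these is winning.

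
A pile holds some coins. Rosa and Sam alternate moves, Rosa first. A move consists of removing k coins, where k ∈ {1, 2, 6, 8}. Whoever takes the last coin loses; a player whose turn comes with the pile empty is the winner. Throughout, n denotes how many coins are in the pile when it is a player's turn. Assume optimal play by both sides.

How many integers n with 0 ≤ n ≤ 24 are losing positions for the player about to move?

7

Compute win/loss labels from the base case upward. A position with no move is W. Any other position is W if it can reach an L in one move, else L.
n=0: no move; the opponent has just taken the last coin and therefore loses → W
n=1: only reaches 0(W), which is W → L
n=2: reaches L-position 1 → W
n=3: reaches L-position 1 → W
n=4: only reaches 3(W), 2(W), all W → L
n=5: reaches L-position 4 → W
n=6: reaches L-position 4 → W
n=7: reaches L-position 1 → W
n=8: only reaches 7(W), 6(W), 2(W), 0(W), all W → L
n=9: reaches L-position 8 → W
n=10: reaches L-position 8 → W
n=11: only reaches 10(W), 9(W), 5(W), 3(W), all W → L
n=12: reaches L-position 11 → W
n=13: reaches L-position 11 → W
n=14: reaches L-position 8 → W
n=15: only reaches 14(W), 13(W), 9(W), 7(W), all W → L
n=16: reaches L-position 15 → W
n=17: reaches L-position 15 → W
n=18: only reaches 17(W), 16(W), 12(W), 10(W), all W → L
n=19: reaches L-position 18 → W
n=20: reaches L-position 18 → W
n=21: reaches L-position 15 → W
n=22: only reaches 21(W), 20(W), 16(W), 14(W), all W → L
n=23: reaches L-position 22 → W
n=24: reaches L-position 22 → W
L entries with 0 ≤ n ≤ 24: n = 1, 4, 8, 11, 15, 18, 22; that makes 7.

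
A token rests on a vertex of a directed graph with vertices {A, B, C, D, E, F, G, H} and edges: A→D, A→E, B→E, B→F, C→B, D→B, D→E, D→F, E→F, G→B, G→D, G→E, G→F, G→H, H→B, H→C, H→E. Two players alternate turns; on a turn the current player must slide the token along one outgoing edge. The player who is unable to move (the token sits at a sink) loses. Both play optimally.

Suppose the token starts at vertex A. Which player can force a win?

The second player wins.

Compute win/loss labels from the base case upward. A position with no move is L. Any other position is W if it can reach an L in one move, else L.
Every edge goes from a vertex to one that appears earlier in the order F, E, B, D, C, H, G, A, so processing vertices in that order labels each vertex after all of its successors.
F: no outgoing edge → L
E: can move to F, which is L ⇒ W
B: can move to F, which is L ⇒ W
D: can move to F, which is L ⇒ W
C: the only move is to B(W), a W ⇒ L
H: can move to C, which is L ⇒ W
G: can move to F, which is L ⇒ W
A: moves to D(W), E(W); every one is W ⇒ L
The starting position A is L: whatever the player to move does, the opponent receives a W position.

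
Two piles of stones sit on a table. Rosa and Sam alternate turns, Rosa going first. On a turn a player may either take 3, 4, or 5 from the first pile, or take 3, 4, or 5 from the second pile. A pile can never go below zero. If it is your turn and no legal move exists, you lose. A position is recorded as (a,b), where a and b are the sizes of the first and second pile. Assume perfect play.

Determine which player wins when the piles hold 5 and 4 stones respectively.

Sam wins.

Build the W/L table. Terminal = L. A non-terminal position is W if it has a move to some L; otherwise it is L.
No move ever increases a pile, so every position that can arise here has a ≤ 5 and b ≤ 4; it is enough to label the cells with 0 ≤ a ≤ 5 and 0 ≤ b ≤ 4.
Every move lowers a or b (never raises either), so fill the grid row by row in increasing a, and left to right within a row: each cell's successors are then already labelled.
      b=0  b=1  b=2  b=3  b=4
a=0:    L    L    L    W    W
a=1:    L    L    L    W    W
a=2:    L    L    L    W    W
a=3:    W    W    W    L    L
a=4:    W    W    W    L    L
a=5:    W    W    W    L    L
Cells with no legal move (terminal, hence L): (0,0), (0,1), (0,2), (1,0), (1,1), (1,2), (2,0), (2,1), (2,2).
The remaining L cells, each justified by listing all of its moves:
(3,3): moves to (0,3)(W), (3,0)(W); every one is W ⇒ L
(3,4): moves to (0,4)(W), (3,1)(W), (3,0)(W); every one is W ⇒ L
(4,3): moves to (1,3)(W), (0,3)(W), (4,0)(W); every one is W ⇒ L
(4,4): moves to (1,4)(W), (0,4)(W), (4,1)(W), (4,0)(W); every one is W ⇒ L
(5,3): moves to (2,3)(W), (1,3)(W), (0,3)(W), (5,0)(W); every one is W ⇒ L
(5,4): moves to (2,4)(W), (1,4)(W), (0,4)(W), (5,1)(W), (5,0)(W); every one is W ⇒ L
Every other cell has at least one move into one of the L cells above, so it is W.
The starting position (5,4) is L: whatever Rosa does, the opponent receives a W position.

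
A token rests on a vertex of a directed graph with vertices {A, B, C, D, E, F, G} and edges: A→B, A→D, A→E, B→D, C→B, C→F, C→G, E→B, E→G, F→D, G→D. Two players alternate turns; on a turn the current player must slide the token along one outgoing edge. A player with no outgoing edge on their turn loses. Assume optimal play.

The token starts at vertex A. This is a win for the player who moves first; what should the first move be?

Move to E.

Use the standard recursion: the mover loses at a terminal position; elsewhere, the mover wins exactly when some move hands the opponent an L position.
Every edge goes from a vertex to one that appears earlier in the order D, B, G, F, C, E, A, so processing vertices in that order labels each vertex after all of its successors.
D: no outgoing edge → L
B: reaches L-position D → W
G: reaches L-position D → W
F: reaches L-position D → W
C: only reaches F(W), G(W), B(W), all W → L
E: only reaches G(W), B(W), all W → L
A: reaches L-position E → W
From A, the L positions reachable in one move are: E, D. Any move reaching one of these is winning.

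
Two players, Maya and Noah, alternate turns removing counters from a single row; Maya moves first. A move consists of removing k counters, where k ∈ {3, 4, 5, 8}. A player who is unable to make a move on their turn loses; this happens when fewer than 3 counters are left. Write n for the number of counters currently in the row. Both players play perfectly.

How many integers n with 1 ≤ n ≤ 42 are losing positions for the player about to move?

11

Use the standard recursion: the mover loses at a terminal position; elsewhere, the mover wins exactly when some move hands the opponent an L position.
n=0: no move → L
n=1: no move → L
n=2: no move → L
n=3: can move to 0, which is L ⇒ W
n=4: can move to 1, which is L ⇒ W
n=5: can move to 2, which is L ⇒ W
n=6: can move to 2, which is L ⇒ W
n=7: can move to 2, which is L ⇒ W
n=8: can move to 0, which is L ⇒ W
n=9: can move to 1, which is L ⇒ W
n=10: can move to 2, which is L ⇒ W
n=11: moves to 8(W), 7(W), 6(W), 3(W); every one is W ⇒ L
n=12: moves to 9(W), 8(W), 7(W), 4(W); every one is W ⇒ L
n=13: moves to 10(W), 9(W), 8(W), 5(W); every one is W ⇒ L
n=14: can move to 11, which is L ⇒ W
n=15: can move to 12, which is L ⇒ W
n=16: can move to 13, which is L ⇒ W
n=17: can move to 13, which is L ⇒ W
n=18: can move to 13, which is L ⇒ W
n=19: can move to 11, which is L ⇒ W
n=20: can move to 12, which is L ⇒ W
n=21: can move to 13, which is L ⇒ W
n=22: moves to 19(W), 18(W), 17(W), 14(W); every one is W ⇒ L
n=23: moves to 20(W), 19(W), 18(W), 15(W); every one is W ⇒ L
n=24: moves to 21(W), 20(W), 19(W), 16(W); every one is W ⇒ L
n=25: can move to 22, which is L ⇒ W
n=26: can move to 23, which is L ⇒ W
n=27: can move to 24, which is L ⇒ W
n=28: can move to 24, which is L ⇒ W
n=29: can move to 24, which is L ⇒ W
n=30: can move to 22, which is L ⇒ W
n=31: can move to 23, which is L ⇒ W
n=32: can move to 24, which is L ⇒ W
n=33: moves to 30(W), 29(W), 28(W), 25(W); every one is W ⇒ L
n=34: moves to 31(W), 30(W), 29(W), 26(W); every one is W ⇒ L
n=35: moves to 32(W), 31(W), 30(W), 27(W); every one is W ⇒ L
n=36: can move to 33, which is L ⇒ W
n=37: can move to 34, which is L ⇒ W
n=38: can move to 35, which is L ⇒ W
n=39: can move to 35, which is L ⇒ W
n=40: can move to 35, which is L ⇒ W
n=41: can move to 33, which is L ⇒ W
n=42: can move to 34, which is L ⇒ W
L entries with 1 ≤ n ≤ 42 (n=0 is outside the asked range and is not counted): n = 1, 2, 11, 12, 13, 22, 23, 24, 33, 34, 35; that makes 11.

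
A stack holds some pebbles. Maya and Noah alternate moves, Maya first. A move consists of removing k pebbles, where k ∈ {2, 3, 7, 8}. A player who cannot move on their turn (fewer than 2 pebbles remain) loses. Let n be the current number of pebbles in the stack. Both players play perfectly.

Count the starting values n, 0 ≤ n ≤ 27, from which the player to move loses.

Compute win/loss labels from the base case upward. A position with no move is L. Any other position is W if it can reach an L in one move, else L.
n=0: no move → L
n=1: no move → L
n=2: reaches L-position 0 → W
n=3: reaches L-position 1 → W
n=4: reaches L-position 1 → W
n=5: only reaches 3(W), 2(W), all W → L
n=6: only reaches 4(W), 3(W), all W → L
n=7: reaches L-position 5 → W
n=8: reaches L-position 6 → W
n=9: reaches L-position 6 → W
n=10: only reaches 8(W), 7(W), 3(W), 2(W), all W → L
n=11: only reaches 9(W), 8(W), 4(W), 3(W), all W → L
n=12: reaches L-position 10 → W
n=13: reaches L-position 11 → W
n=14: reaches L-position 11 → W
n=15: only reaches 13(W), 12(W), 8(W), 7(W), all W → L
n=16: only reaches 14(W), 13(W), 9(W), 8(W), all W → L
n=17: reaches L-position 15 → W
n=18: reaches L-position 16 → W
n=19: reaches L-position 16 → W
n=20: only reaches 18(W), 17(W), 13(W), 12(W), all W → L
n=21: only reaches 19(W), 18(W), 14(W), 13(W), all W → L
n=22: reaches L-position 20 → W
n=23: reaches L-position 21 → W
n=24: reaches L-position 21 → W
n=25: only reaches 23(W), 22(W), 18(W), 17(W), all W → L
n=26: only reaches 24(W), 23(W), 19(W), 18(W), all W → L
n=27: reaches L-position 25 → W
L entries with 0 ≤ n ≤ 27: n = 0, 1, 5, 6, 10, 11, 15, 16, 20, 21, 25, 26; that makes 12.

12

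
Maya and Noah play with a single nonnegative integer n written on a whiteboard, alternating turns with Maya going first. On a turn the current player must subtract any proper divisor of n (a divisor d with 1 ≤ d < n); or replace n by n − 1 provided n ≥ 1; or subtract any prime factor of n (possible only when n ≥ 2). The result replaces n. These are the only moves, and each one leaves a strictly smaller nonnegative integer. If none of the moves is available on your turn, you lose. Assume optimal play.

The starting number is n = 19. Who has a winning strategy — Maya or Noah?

Positions with no move are L. A position that does have a move is losing for the player to move precisely when every available move leads to a winning position for the opponent. Fill in the labels:
n=0: no move → L
n=1: W (go to 0, an L position)
n=2: W (go to 0, an L position)
n=3: W (go to 0, an L position)
n=4: L (options 2(W), 3(W) are all W)
n=5: W (go to 0, an L position)
n=6: W (go to 4, an L position)
n=7: W (go to 0, an L position)
n=8: W (go to 4, an L position)
n=9: L (options 6(W), 8(W) are all W)
n=10: W (go to 9, an L position)
n=11: W (go to 0, an L position)
n=12: W (go to 9, an L position)
n=13: W (go to 0, an L position)
n=14: L (options 7(W), 12(W), 13(W) are all W)
n=15: W (go to 14, an L position)
n=16: W (go to 14, an L position)
n=17: W (go to 0, an L position)
n=18: W (go to 9, an L position)
n=19: W (go to 0, an L position)
The starting position 19 is W: Maya should move to 0, handing over an L position.

Maya wins.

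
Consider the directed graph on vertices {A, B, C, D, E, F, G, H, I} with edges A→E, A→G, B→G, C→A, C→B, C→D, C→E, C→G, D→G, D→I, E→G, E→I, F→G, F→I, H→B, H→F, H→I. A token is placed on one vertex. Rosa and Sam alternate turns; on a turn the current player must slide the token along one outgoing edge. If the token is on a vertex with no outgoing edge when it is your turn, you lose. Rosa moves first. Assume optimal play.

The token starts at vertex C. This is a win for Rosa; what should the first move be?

Move to G.

Compute win/loss labels from the base case upward. A position with no move is L. Any other position is W if it can reach an L in one move, else L.
Every edge goes from a vertex to one that appears earlier in the order I, G, F, E, D, B, A, H, C, so processing vertices in that order labels each vertex after all of its successors.
I: no outgoing edge → L
G: no outgoing edge → L
F: reaches L-position G → W
E: reaches L-position G → W
D: reaches L-position G → W
B: reaches L-position G → W
A: reaches L-position G → W
H: reaches L-position I → W
C: reaches L-position G → W
From C, the L positions reachable in one move are: G.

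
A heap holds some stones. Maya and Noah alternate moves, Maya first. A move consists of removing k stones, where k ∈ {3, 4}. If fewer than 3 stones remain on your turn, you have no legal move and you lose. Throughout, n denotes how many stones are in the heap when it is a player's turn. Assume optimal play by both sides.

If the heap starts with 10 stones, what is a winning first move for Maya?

Label each position W (a win for the player to move) or L (a loss). A position with no legal move is L; any other position is W exactly when some move reaches an L, and L when every move reaches a W.
n=0: no move → L
n=1: no move → L
n=2: no move → L
n=3: reaches L-position 0 → W
n=4: reaches L-position 1 → W
n=5: reaches L-position 2 → W
n=6: reaches L-position 2 → W
n=7: only reaches 4(W), 3(W), all W → L
n=8: only reaches 5(W), 4(W), all W → L
n=9: only reaches 6(W), 5(W), all W → L
n=10: reaches L-position 7 → W
From 10, the L positions reachable in one move are: 7.

Remove 3, leaving 7.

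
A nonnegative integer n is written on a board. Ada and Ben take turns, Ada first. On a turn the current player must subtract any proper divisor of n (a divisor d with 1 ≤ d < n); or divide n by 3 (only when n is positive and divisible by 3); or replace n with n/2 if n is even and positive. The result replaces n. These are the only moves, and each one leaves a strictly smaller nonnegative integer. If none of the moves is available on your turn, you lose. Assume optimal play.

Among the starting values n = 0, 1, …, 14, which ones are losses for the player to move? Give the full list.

0, 1, 4, 7, 9, 11, 13

Label each position W (a win for the player to move) or L (a loss). A position with no legal move is L; any other position is W exactly when some move reaches an L, and L when every move reaches a W.
n=0: no move → L
n=1: no move → L
n=2: W (go to 1, an L position)
n=3: W (go to 1, an L position)
n=4: L (options 2(W), 3(W) are all W)
n=5: W (go to 4, an L position)
n=6: W (go to 4, an L position)
n=7: L (sole option 6(W) is W)
n=8: W (go to 4, an L position)
n=9: L (options 3(W), 6(W), 8(W) are all W)
n=10: W (go to 9, an L position)
n=11: L (sole option 10(W) is W)
n=12: W (go to 4, an L position)
n=13: L (sole option 12(W) is W)
n=14: W (go to 7, an L position)
The losing starting values of n are exactly the entries labelled L in this table (7 of them).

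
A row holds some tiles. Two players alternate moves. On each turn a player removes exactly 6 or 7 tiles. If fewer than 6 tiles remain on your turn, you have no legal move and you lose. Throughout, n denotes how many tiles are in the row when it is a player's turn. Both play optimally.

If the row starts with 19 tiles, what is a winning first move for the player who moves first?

Remove 6, leaving 13.

Compute win/loss labels from the base case upward. A position with no move is L. Any other position is W if it can reach an L in one move, else L.
n=0: no move → L
n=1: no move → L
n=2: no move → L
n=3: no move → L
n=4: no move → L
n=5: no move → L
n=6: reaches L-position 0 → W
n=7: reaches L-position 1 → W
n=8: reaches L-position 2 → W
n=9: reaches L-position 3 → W
n=10: reaches L-position 4 → W
n=11: reaches L-position 5 → W
n=12: reaches L-position 5 → W
n=13: only reaches 7(W), 6(W), all W → L
n=14: only reaches 8(W), 7(W), all W → L
n=15: only reaches 9(W), 8(W), all W → L
n=16: only reaches 10(W), 9(W), all W → L
n=17: only reaches 11(W), 10(W), all W → L
n=18: only reaches 12(W), 11(W), all W → L
n=19: reaches L-position 13 → W
From 19, the L positions reachable in one move are: 13.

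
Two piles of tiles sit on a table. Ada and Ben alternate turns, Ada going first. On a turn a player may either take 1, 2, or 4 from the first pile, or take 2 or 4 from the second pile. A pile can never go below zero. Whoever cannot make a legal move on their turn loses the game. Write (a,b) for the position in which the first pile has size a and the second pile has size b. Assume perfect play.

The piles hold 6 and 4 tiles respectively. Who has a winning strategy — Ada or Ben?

Classify positions by backward induction: terminal positions (no move available) are L. From any other position, the mover wins iff some move reaches an L.
No move ever increases a pile, so every position that can arise here has a ≤ 6 and b ≤ 4; it is enough to label the cells with 0 ≤ a ≤ 6 and 0 ≤ b ≤ 4.
Every move lowers a or b (never raises either), so fill the grid row by row in increasing a, and left to right within a row: each cell's successors are then already labelled.
      b=0  b=1  b=2  b=3  b=4
a=0:    L    L    W    W    W
a=1:    W    W    L    L    W
a=2:    W    W    W    W    L
a=3:    L    L    W    W    W
a=4:    W    W    L    L    W
a=5:    W    W    W    W    L
a=6:    L    L    W    W    W
Cells with no legal move (terminal, hence L): (0,0), (0,1).
The remaining L cells, each justified by listing all of its moves:
(1,2): only reaches (0,2)(W), (1,0)(W), all W → L
(1,3): only reaches (0,3)(W), (1,1)(W), all W → L
(2,4): only reaches (1,4)(W), (0,4)(W), (2,2)(W), (2,0)(W), all W → L
(3,0): only reaches (2,0)(W), (1,0)(W), all W → L
(3,1): only reaches (2,1)(W), (1,1)(W), all W → L
(4,2): only reaches (3,2)(W), (2,2)(W), (0,2)(W), (4,0)(W), all W → L
(4,3): only reaches (3,3)(W), (2,3)(W), (0,3)(W), (4,1)(W), all W → L
(5,4): only reaches (4,4)(W), (3,4)(W), (1,4)(W), (5,2)(W), (5,0)(W), all W → L
(6,0): only reaches (5,0)(W), (4,0)(W), (2,0)(W), all W → L
(6,1): only reaches (5,1)(W), (4,1)(W), (2,1)(W), all W → L
Every other cell has at least one move into one of the L cells above, so it is W.
From (6,4) Ada can move to (5,4), reaching an L position.

Ada wins.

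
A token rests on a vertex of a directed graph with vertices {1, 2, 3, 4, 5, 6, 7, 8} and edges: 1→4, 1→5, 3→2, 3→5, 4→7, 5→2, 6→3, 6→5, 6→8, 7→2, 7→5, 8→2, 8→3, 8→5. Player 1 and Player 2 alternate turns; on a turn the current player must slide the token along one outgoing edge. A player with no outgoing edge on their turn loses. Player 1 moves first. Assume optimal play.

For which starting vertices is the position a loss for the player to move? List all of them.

2, 4, 6

Label each position W (a win for the player to move) or L (a loss). A position with no legal move is L; any other position is W exactly when some move reaches an L, and L when every move reaches a W.
Every edge goes from a vertex to one that appears earlier in the order 2, 5, 3, 8, 6, 7, 4, 1, so processing vertices in that order labels each vertex after all of its successors.
2: no outgoing edge → L
5: →2(L), so W
3: →2(L), so W
8: →2(L), so W
6: →8(W), 3(W), 5(W) — all W, so L
7: →2(L), so W
4: →7(W) only, which is W, so L
1: →4(L), so W
The losing starting vertices are exactly the entries labelled L in this table (3 of them).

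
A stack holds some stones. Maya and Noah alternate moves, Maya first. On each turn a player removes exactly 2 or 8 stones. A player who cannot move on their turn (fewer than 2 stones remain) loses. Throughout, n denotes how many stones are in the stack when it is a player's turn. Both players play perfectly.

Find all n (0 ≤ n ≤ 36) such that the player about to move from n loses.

0, 1, 4, 5, 10, 11, 14, 15, 20, 21, 24, 25, 30, 31, 34, 35

Positions with no move are L. A position that does have a move is losing for the player to move precisely when every available move leads to a winning position for the opponent. Fill in the labels:
n=0: no move → L
n=1: no move → L
n=2: W (go to 0, an L position)
n=3: W (go to 1, an L position)
n=4: L (sole option 2(W) is W)
n=5: L (sole option 3(W) is W)
n=6: W (go to 4, an L position)
n=7: W (go to 5, an L position)
n=8: W (go to 0, an L position)
n=9: W (go to 1, an L position)
n=10: L (options 8(W), 2(W) are all W)
n=11: L (options 9(W), 3(W) are all W)
n=12: W (go to 10, an L position)
n=13: W (go to 11, an L position)
n=14: L (options 12(W), 6(W) are all W)
n=15: L (options 13(W), 7(W) are all W)
n=16: W (go to 14, an L position)
n=17: W (go to 15, an L position)
n=18: W (go to 10, an L position)
n=19: W (go to 11, an L position)
n=20: L (options 18(W), 12(W) are all W)
n=21: L (options 19(W), 13(W) are all W)
n=22: W (go to 20, an L position)
n=23: W (go to 21, an L position)
n=24: L (options 22(W), 16(W) are all W)
n=25: L (options 23(W), 17(W) are all W)
n=26: W (go to 24, an L position)
n=27: W (go to 25, an L position)
n=28: W (go to 20, an L position)
n=29: W (go to 21, an L position)
n=30: L (options 28(W), 22(W) are all W)
n=31: L (options 29(W), 23(W) are all W)
n=32: W (go to 30, an L position)
n=33: W (go to 31, an L position)
n=34: L (options 32(W), 26(W) are all W)
n=35: L (options 33(W), 27(W) are all W)
n=36: W (go to 34, an L position)
The losing starting values of n are exactly the entries labelled L in this table (16 of them).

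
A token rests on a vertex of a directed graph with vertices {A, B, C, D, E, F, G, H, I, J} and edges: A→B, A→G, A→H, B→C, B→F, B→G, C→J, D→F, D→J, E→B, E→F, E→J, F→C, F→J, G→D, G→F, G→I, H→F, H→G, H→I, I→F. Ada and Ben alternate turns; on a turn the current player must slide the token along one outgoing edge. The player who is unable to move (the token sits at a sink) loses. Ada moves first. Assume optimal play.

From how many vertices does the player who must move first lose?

3

Label each position W (a win for the player to move) or L (a loss). A position with no legal move is L; any other position is W exactly when some move reaches an L, and L when every move reaches a W.
Every edge goes from a vertex to one that appears earlier in the order J, C, F, D, I, G, B, H, E, A, so processing vertices in that order labels each vertex after all of its successors.
J: no outgoing edge → L
C: W (go to J, an L position)
F: W (go to J, an L position)
D: W (go to J, an L position)
I: L (sole option F(W) is W)
G: W (go to I, an L position)
B: L (options G(W), F(W), C(W) are all W)
H: W (go to I, an L position)
E: W (go to B, an L position)
A: W (go to B, an L position)
The L vertices are B, I, J; that is 3 in all.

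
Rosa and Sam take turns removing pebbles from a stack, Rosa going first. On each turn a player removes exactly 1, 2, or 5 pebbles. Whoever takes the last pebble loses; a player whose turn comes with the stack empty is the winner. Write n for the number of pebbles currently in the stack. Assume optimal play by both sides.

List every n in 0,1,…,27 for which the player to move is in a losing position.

1, 4, 7, 10, 13, 16, 19, 22, 25

Classify positions by backward induction: terminal positions (no move available) are W. From any other position, the mover wins iff some move reaches an L.
n=0: no move; the opponent has just taken the last pebble and therefore loses → W
n=1: L (sole option 0(W) is W)
n=2: W (go to 1, an L position)
n=3: W (go to 1, an L position)
n=4: L (options 3(W), 2(W) are all W)
n=5: W (go to 4, an L position)
n=6: W (go to 4, an L position)
n=7: L (options 6(W), 5(W), 2(W) are all W)
n=8: W (go to 7, an L position)
n=9: W (go to 7, an L position)
n=10: L (options 9(W), 8(W), 5(W) are all W)
n=11: W (go to 10, an L position)
n=12: W (go to 10, an L position)
n=13: L (options 12(W), 11(W), 8(W) are all W)
n=14: W (go to 13, an L position)
n=15: W (go to 13, an L position)
n=16: L (options 15(W), 14(W), 11(W) are all W)
n=17: W (go to 16, an L position)
n=18: W (go to 16, an L position)
n=19: L (options 18(W), 17(W), 14(W) are all W)
n=20: W (go to 19, an L position)
n=21: W (go to 19, an L position)
n=22: L (options 21(W), 20(W), 17(W) are all W)
n=23: W (go to 22, an L position)
n=24: W (go to 22, an L position)
n=25: L (options 24(W), 23(W), 20(W) are all W)
n=26: W (go to 25, an L position)
n=27: W (go to 25, an L position)
The losing starting values of n are exactly the entries labelled L in this table (9 of them).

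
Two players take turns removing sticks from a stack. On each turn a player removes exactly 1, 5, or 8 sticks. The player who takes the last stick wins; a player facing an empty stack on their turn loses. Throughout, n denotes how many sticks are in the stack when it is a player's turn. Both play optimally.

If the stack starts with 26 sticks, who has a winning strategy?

Build the W/L table. Terminal = L. A non-terminal position is W if it has a move to some L; otherwise it is L.
n=0: no move → L
n=1: →0(L), so W
n=2: →1(W) only, which is W, so L
n=3: →2(L), so W
n=4: →3(W) only, which is W, so L
n=5: →4(L), so W
n=6: →5(W), 1(W) — all W, so L
n=7: →6(L), so W
n=8: →0(L), so W
n=9: →4(L), so W
n=10: →2(L), so W
n=11: →6(L), so W
n=12: →4(L), so W
n=13: →12(W), 8(W), 5(W) — all W, so L
n=14: →13(L), so W
n=15: →14(W), 10(W), 7(W) — all W, so L
n=16: →15(L), so W
n=17: →16(W), 12(W), 9(W) — all W, so L
n=18: →17(L), so W
n=19: →18(W), 14(W), 11(W) — all W, so L
n=20: →19(L), so W
n=21: →13(L), so W
n=22: →17(L), so W
n=23: →15(L), so W
n=24: →19(L), so W
n=25: →17(L), so W
n=26: →25(W), 21(W), 18(W) — all W, so L
The starting position 26 is L: whatever the player to move does, the opponent receives a W position.

The second player wins.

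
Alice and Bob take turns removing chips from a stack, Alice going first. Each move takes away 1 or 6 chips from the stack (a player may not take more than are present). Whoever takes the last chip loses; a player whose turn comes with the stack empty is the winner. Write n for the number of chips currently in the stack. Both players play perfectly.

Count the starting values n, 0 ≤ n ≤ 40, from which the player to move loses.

Compute win/loss labels from the base case upward. A position with no move is W. Any other position is W if it can reach an L in one move, else L.
n=0: no move; the opponent has just taken the last chip and therefore loses → W
n=1: the only move is to 0(W), a W ⇒ L
n=2: can move to 1, which is L ⇒ W
n=3: the only move is to 2(W), a W ⇒ L
n=4: can move to 3, which is L ⇒ W
n=5: the only move is to 4(W), a W ⇒ L
n=6: can move to 5, which is L ⇒ W
n=7: can move to 1, which is L ⇒ W
n=8: moves to 7(W), 2(W); every one is W ⇒ L
n=9: can move to 8, which is L ⇒ W
n=10: moves to 9(W), 4(W); every one is W ⇒ L
n=11: can move to 10, which is L ⇒ W
n=12: moves to 11(W), 6(W); every one is W ⇒ L
n=13: can move to 12, which is L ⇒ W
n=14: can move to 8, which is L ⇒ W
n=15: moves to 14(W), 9(W); every one is W ⇒ L
n=16: can move to 15, which is L ⇒ W
n=17: moves to 16(W), 11(W); every one is W ⇒ L
n=18: can move to 17, which is L ⇒ W
n=19: moves to 18(W), 13(W); every one is W ⇒ L
n=20: can move to 19, which is L ⇒ W
n=21: can move to 15, which is L ⇒ W
n=22: moves to 21(W), 16(W); every one is W ⇒ L
n=23: can move to 22, which is L ⇒ W
n=24: moves to 23(W), 18(W); every one is W ⇒ L
n=25: can move to 24, which is L ⇒ W
n=26: moves to 25(W), 20(W); every one is W ⇒ L
n=27: can move to 26, which is L ⇒ W
n=28: can move to 22, which is L ⇒ W
n=29: moves to 28(W), 23(W); every one is W ⇒ L
n=30: can move to 29, which is L ⇒ W
n=31: moves to 30(W), 25(W); every one is W ⇒ L
n=32: can move to 31, which is L ⇒ W
n=33: moves to 32(W), 27(W); every one is W ⇒ L
n=34: can move to 33, which is L ⇒ W
n=35: can move to 29, which is L ⇒ W
n=36: moves to 35(W), 30(W); every one is W ⇒ L
n=37: can move to 36, which is L ⇒ W
n=38: moves to 37(W), 32(W); every one is W ⇒ L
n=39: can move to 38, which is L ⇒ W
n=40: moves to 39(W), 34(W); every one is W ⇒ L
L entries with 0 ≤ n ≤ 40: n = 1, 3, 5, 8, 10, 12, 15, 17, 19, 22, 24, 26, 29, 31, 33, 36, 38, 40; that makes 18.

18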